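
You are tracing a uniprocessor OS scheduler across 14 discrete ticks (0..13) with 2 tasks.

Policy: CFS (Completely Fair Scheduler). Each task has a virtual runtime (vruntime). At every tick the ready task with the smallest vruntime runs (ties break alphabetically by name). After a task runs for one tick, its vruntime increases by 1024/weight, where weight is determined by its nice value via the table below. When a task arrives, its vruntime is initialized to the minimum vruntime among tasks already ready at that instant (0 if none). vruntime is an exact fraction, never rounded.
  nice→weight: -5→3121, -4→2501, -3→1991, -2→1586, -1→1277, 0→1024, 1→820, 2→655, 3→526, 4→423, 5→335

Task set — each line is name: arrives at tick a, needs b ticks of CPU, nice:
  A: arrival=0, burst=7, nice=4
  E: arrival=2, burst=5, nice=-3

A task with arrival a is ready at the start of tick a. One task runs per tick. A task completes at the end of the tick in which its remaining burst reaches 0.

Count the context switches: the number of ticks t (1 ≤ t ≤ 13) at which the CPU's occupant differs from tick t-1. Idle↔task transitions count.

context switches = 3

t=0: vr[A=0] → run A
t=1: vr[A=1024/423] → run A
t=2: vr[A=2048/423 E=2048/423] → run A
t=3: vr[A=1024/141 E=2048/423] → run E
t=4: vr[A=1024/141 E=4510720/842193] → run E
t=5: vr[A=1024/141 E=4943872/842193] → run E
t=6: vr[A=1024/141 E=5377024/842193] → run E
t=7: vr[A=1024/141 E=5810176/842193] → run E
t=8: vr[A=1024/141] → run A
t=9: vr[A=4096/423] → run A
t=10: vr[A=5120/423] → run A
t=11: vr[A=2048/141] → run A
t=12: (idle)
t=13: (idle)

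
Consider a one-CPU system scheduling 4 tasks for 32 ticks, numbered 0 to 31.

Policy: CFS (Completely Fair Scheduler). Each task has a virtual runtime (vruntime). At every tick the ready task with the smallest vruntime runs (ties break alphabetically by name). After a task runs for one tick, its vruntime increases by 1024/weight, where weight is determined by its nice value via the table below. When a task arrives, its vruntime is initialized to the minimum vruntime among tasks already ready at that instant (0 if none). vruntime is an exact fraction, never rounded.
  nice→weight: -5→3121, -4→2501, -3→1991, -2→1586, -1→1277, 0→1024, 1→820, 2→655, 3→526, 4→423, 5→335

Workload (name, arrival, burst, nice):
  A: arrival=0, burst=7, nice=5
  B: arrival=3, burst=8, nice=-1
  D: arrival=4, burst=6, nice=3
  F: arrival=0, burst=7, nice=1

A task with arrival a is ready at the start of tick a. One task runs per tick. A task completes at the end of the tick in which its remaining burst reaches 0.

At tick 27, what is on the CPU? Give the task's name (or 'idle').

t=0: vr[A=0 F=0] → run A
t=1: vr[A=1024/335 F=0] → run F
t=2: vr[A=1024/335 F=256/205] → run F
t=3: vr[A=1024/335 B=512/205 F=512/205] → run B
t=4: vr[A=1024/335 B=863744/261785 D=512/205 F=512/205] → run D
t=5: vr[A=1024/335 B=863744/261785 D=239616/53915 F=512/205] → run F
t=6: vr[A=1024/335 B=863744/261785 D=239616/53915 F=768/205] → run A
t=7: vr[A=2048/335 B=863744/261785 D=239616/53915 F=768/205] → run B
t=8: vr[A=2048/335 B=1073664/261785 D=239616/53915 F=768/205] → run F
t=9: vr[A=2048/335 B=1073664/261785 D=239616/53915 F=1024/205] → run B
t=10: vr[A=2048/335 B=1283584/261785 D=239616/53915 F=1024/205] → run D
t=11: vr[A=2048/335 B=1283584/261785 D=344576/53915 F=1024/205] → run B
t=12: vr[A=2048/335 B=1493504/261785 D=344576/53915 F=1024/205] → run F
t=13: vr[A=2048/335 B=1493504/261785 D=344576/53915 F=256/41] → run B
t=14: vr[A=2048/335 B=1703424/261785 D=344576/53915 F=256/41] → run A
t=15: vr[A=3072/335 B=1703424/261785 D=344576/53915 F=256/41] → run F
t=16: vr[A=3072/335 B=1703424/261785 D=344576/53915 F=1536/205] → run D
t=17: vr[A=3072/335 B=1703424/261785 D=449536/53915 F=1536/205] → run B
t=18: vr[A=3072/335 B=1913344/261785 D=449536/53915 F=1536/205] → run B
t=19: vr[A=3072/335 B=2123264/261785 D=449536/53915 F=1536/205] → run F
t=20: vr[A=3072/335 B=2123264/261785 D=449536/53915] → run B
t=21: vr[A=3072/335 D=449536/53915] → run D
t=22: vr[A=3072/335 D=554496/53915] → run A
t=23: vr[A=4096/335 D=554496/53915] → run D
t=24: vr[A=4096/335 D=659456/53915] → run A
t=25: vr[A=1024/67 D=659456/53915] → run D
t=26: vr[A=1024/67] → run A
t=27: vr[A=6144/335] → run A
t=28: (idle)
t=29: (idle)
t=30: (idle)
t=31: (idle)

running at tick 27 = A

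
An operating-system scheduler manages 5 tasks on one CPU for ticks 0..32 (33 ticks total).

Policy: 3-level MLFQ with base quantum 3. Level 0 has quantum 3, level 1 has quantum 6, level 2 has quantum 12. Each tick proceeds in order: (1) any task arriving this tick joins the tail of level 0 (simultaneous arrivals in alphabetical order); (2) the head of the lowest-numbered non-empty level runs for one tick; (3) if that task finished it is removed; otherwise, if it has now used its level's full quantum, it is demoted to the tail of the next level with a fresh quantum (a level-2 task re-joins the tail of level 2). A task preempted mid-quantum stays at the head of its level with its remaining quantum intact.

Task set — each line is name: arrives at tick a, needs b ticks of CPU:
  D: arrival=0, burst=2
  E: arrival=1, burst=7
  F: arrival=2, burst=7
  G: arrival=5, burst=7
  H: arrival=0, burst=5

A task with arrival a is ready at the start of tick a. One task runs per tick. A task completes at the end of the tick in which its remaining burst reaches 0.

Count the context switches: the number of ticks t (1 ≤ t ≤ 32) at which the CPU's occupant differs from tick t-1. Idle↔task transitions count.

context switches = 9

t=0: L0/L1/L2 = DH/-/- → run D
t=1: L0/L1/L2 = DHE/-/- → run D
t=2: L0/L1/L2 = HEF/-/- → run H
t=3: L0/L1/L2 = HEF/-/- → run H
t=4: L0/L1/L2 = HEF/-/- → run H
t=5: L0/L1/L2 = EFG/H/- → run E
t=6: L0/L1/L2 = EFG/H/- → run E
t=7: L0/L1/L2 = EFG/H/- → run E
t=8: L0/L1/L2 = FG/HE/- → run F
t=9: L0/L1/L2 = FG/HE/- → run F
t=10: L0/L1/L2 = FG/HE/- → run F
t=11: L0/L1/L2 = G/HEF/- → run G
t=12: L0/L1/L2 = G/HEF/- → run G
t=13: L0/L1/L2 = G/HEF/- → run G
t=14: L0/L1/L2 = -/HEFG/- → run H
t=15: L0/L1/L2 = -/HEFG/- → run H
t=16: L0/L1/L2 = -/EFG/- → run E
t=17: L0/L1/L2 = -/EFG/- → run E
t=18: L0/L1/L2 = -/EFG/- → run E
t=19: L0/L1/L2 = -/EFG/- → run E
t=20: L0/L1/L2 = -/FG/- → run F
t=21: L0/L1/L2 = -/FG/- → run F
t=22: L0/L1/L2 = -/FG/- → run F
t=23: L0/L1/L2 = -/FG/- → run F
t=24: L0/L1/L2 = -/G/- → run G
t=25: L0/L1/L2 = -/G/- → run G
t=26: L0/L1/L2 = -/G/- → run G
t=27: L0/L1/L2 = -/G/- → run G
t=28: (idle)
t=29: (idle)
t=30: (idle)
t=31: (idle)
t=32: (idle)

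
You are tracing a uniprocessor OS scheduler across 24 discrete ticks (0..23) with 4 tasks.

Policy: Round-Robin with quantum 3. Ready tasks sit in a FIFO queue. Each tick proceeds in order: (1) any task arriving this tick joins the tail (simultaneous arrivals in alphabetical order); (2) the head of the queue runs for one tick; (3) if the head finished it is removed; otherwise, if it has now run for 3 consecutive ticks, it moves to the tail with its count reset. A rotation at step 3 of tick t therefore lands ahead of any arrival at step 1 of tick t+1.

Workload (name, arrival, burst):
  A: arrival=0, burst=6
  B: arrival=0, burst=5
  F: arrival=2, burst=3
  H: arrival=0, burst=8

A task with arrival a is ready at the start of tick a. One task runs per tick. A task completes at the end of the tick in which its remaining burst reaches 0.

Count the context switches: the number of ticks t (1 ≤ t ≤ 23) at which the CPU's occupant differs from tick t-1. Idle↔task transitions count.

context switches = 7

t=0: queue=[A,B,H] q_used=0 → run A
t=1: queue=[A,B,H] q_used=1 → run A
t=2: queue=[A,B,H,F] q_used=2 → run A
t=3: queue=[B,H,F,A] q_used=0 → run B
t=4: queue=[B,H,F,A] q_used=1 → run B
t=5: queue=[B,H,F,A] q_used=2 → run B
t=6: queue=[H,F,A,B] q_used=0 → run H
t=7: queue=[H,F,A,B] q_used=1 → run H
t=8: queue=[H,F,A,B] q_used=2 → run H
t=9: queue=[F,A,B,H] q_used=0 → run F
t=10: queue=[F,A,B,H] q_used=1 → run F
t=11: queue=[F,A,B,H] q_used=2 → run F
t=12: queue=[A,B,H] q_used=0 → run A
t=13: queue=[A,B,H] q_used=1 → run A
t=14: queue=[A,B,H] q_used=2 → run A
t=15: queue=[B,H] q_used=0 → run B
t=16: queue=[B,H] q_used=1 → run B
t=17: queue=[H] q_used=0 → run H
t=18: queue=[H] q_used=1 → run H
t=19: queue=[H] q_used=2 → run H
t=20: queue=[H] q_used=0 → run H
t=21: queue=[H] q_used=1 → run H
t=22: (idle)
t=23: (idle)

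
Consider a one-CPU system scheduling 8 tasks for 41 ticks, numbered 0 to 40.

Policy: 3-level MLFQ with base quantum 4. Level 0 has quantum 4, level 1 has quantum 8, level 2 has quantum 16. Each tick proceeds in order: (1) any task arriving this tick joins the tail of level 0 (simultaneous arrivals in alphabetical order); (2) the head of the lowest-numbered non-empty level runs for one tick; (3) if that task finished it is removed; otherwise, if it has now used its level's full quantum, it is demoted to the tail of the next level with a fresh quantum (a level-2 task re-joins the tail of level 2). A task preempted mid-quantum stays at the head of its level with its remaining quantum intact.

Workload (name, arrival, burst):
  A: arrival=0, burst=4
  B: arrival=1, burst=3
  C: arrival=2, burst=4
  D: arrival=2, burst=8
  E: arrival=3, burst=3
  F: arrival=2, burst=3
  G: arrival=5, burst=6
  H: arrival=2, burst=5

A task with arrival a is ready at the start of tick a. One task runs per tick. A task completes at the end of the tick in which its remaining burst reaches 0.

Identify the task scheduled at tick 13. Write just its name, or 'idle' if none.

running at tick 13 = D

t=0: L0/L1/L2 = A/-/- → run A
t=1: L0/L1/L2 = AB/-/- → run A
t=2: L0/L1/L2 = ABCDFH/-/- → run A
t=3: L0/L1/L2 = ABCDFHE/-/- → run A
t=4: L0/L1/L2 = BCDFHE/-/- → run B
t=5: L0/L1/L2 = BCDFHEG/-/- → run B
t=6: L0/L1/L2 = BCDFHEG/-/- → run B
t=7: L0/L1/L2 = CDFHEG/-/- → run C
t=8: L0/L1/L2 = CDFHEG/-/- → run C
t=9: L0/L1/L2 = CDFHEG/-/- → run C
t=10: L0/L1/L2 = CDFHEG/-/- → run C
t=11: L0/L1/L2 = DFHEG/-/- → run D
t=12: L0/L1/L2 = DFHEG/-/- → run D
t=13: L0/L1/L2 = DFHEG/-/- → run D
t=14: L0/L1/L2 = DFHEG/-/- → run D
t=15: L0/L1/L2 = FHEG/D/- → run F
t=16: L0/L1/L2 = FHEG/D/- → run F
t=17: L0/L1/L2 = FHEG/D/- → run F
t=18: L0/L1/L2 = HEG/D/- → run H
t=19: L0/L1/L2 = HEG/D/- → run H
t=20: L0/L1/L2 = HEG/D/- → run H
t=21: L0/L1/L2 = HEG/D/- → run H
t=22: L0/L1/L2 = EG/DH/- → run E
t=23: L0/L1/L2 = EG/DH/- → run E
t=24: L0/L1/L2 = EG/DH/- → run E
t=25: L0/L1/L2 = G/DH/- → run G
t=26: L0/L1/L2 = G/DH/- → run G
t=27: L0/L1/L2 = G/DH/- → run G
t=28: L0/L1/L2 = G/DH/- → run G
t=29: L0/L1/L2 = -/DHG/- → run D
t=30: L0/L1/L2 = -/DHG/- → run D
t=31: L0/L1/L2 = -/DHG/- → run D
t=32: L0/L1/L2 = -/DHG/- → run D
t=33: L0/L1/L2 = -/HG/- → run H
t=34: L0/L1/L2 = -/G/- → run G
t=35: L0/L1/L2 = -/G/- → run G
t=36: (idle)
t=37: (idle)
t=38: (idle)
t=39: (idle)
t=40: (idle)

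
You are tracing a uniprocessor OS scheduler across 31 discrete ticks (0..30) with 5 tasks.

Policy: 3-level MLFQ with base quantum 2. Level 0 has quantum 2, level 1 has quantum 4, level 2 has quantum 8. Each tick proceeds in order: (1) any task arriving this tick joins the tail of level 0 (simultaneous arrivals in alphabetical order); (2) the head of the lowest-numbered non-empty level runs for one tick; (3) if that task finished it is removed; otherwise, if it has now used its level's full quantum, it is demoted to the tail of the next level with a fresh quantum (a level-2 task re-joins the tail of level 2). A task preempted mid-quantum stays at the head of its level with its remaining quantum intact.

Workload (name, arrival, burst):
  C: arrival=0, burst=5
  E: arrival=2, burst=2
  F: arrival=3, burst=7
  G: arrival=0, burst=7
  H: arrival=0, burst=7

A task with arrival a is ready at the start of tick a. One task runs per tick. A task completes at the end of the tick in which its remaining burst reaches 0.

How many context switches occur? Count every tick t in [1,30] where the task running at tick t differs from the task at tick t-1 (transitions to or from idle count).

context switches = 12

t=0: L0/L1/L2 = CGH/-/- → run C
t=1: L0/L1/L2 = CGH/-/- → run C
t=2: L0/L1/L2 = GHE/C/- → run G
t=3: L0/L1/L2 = GHEF/C/- → run G
t=4: L0/L1/L2 = HEF/CG/- → run H
t=5: L0/L1/L2 = HEF/CG/- → run H
t=6: L0/L1/L2 = EF/CGH/- → run E
t=7: L0/L1/L2 = EF/CGH/- → run E
t=8: L0/L1/L2 = F/CGH/- → run F
t=9: L0/L1/L2 = F/CGH/- → run F
t=10: L0/L1/L2 = -/CGHF/- → run C
t=11: L0/L1/L2 = -/CGHF/- → run C
t=12: L0/L1/L2 = -/CGHF/- → run C
t=13: L0/L1/L2 = -/GHF/- → run G
t=14: L0/L1/L2 = -/GHF/- → run G
t=15: L0/L1/L2 = -/GHF/- → run G
t=16: L0/L1/L2 = -/GHF/- → run G
t=17: L0/L1/L2 = -/HF/G → run H
t=18: L0/L1/L2 = -/HF/G → run H
t=19: L0/L1/L2 = -/HF/G → run H
t=20: L0/L1/L2 = -/HF/G → run H
t=21: L0/L1/L2 = -/F/GH → run F
t=22: L0/L1/L2 = -/F/GH → run F
t=23: L0/L1/L2 = -/F/GH → run F
t=24: L0/L1/L2 = -/F/GH → run F
t=25: L0/L1/L2 = -/-/GHF → run G
t=26: L0/L1/L2 = -/-/HF → run H
t=27: L0/L1/L2 = -/-/F → run F
t=28: (idle)
t=29: (idle)
t=30: (idle)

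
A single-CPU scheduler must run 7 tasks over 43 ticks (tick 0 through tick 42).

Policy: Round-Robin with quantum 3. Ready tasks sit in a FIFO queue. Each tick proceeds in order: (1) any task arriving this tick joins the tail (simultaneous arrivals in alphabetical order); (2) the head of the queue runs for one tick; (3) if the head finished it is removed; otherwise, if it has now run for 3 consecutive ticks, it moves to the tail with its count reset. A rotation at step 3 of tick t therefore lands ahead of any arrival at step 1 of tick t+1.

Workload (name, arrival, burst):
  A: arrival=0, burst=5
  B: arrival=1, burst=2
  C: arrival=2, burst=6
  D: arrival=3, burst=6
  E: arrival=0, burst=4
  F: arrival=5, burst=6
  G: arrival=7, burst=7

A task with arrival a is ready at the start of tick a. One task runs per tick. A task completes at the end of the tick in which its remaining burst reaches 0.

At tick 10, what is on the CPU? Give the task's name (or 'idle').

running at tick 10 = C

t=0: queue=[A,E] q_used=0 → run A
t=1: queue=[A,E,B] q_used=1 → run A
t=2: queue=[A,E,B,C] q_used=2 → run A
t=3: queue=[E,B,C,A,D] q_used=0 → run E
t=4: queue=[E,B,C,A,D] q_used=1 → run E
t=5: queue=[E,B,C,A,D,F] q_used=2 → run E
t=6: queue=[B,C,A,D,F,E] q_used=0 → run B
t=7: queue=[B,C,A,D,F,E,G] q_used=1 → run B
t=8: queue=[C,A,D,F,E,G] q_used=0 → run C
t=9: queue=[C,A,D,F,E,G] q_used=1 → run C
t=10: queue=[C,A,D,F,E,G] q_used=2 → run C
t=11: queue=[A,D,F,E,G,C] q_used=0 → run A
t=12: queue=[A,D,F,E,G,C] q_used=1 → run A
t=13: queue=[D,F,E,G,C] q_used=0 → run D
t=14: queue=[D,F,E,G,C] q_used=1 → run D
t=15: queue=[D,F,E,G,C] q_used=2 → run D
t=16: queue=[F,E,G,C,D] q_used=0 → run F
t=17: queue=[F,E,G,C,D] q_used=1 → run F
t=18: queue=[F,E,G,C,D] q_used=2 → run F
t=19: queue=[E,G,C,D,F] q_used=0 → run E
t=20: queue=[G,C,D,F] q_used=0 → run G
t=21: queue=[G,C,D,F] q_used=1 → run G
t=22: queue=[G,C,D,F] q_used=2 → run G
t=23: queue=[C,D,F,G] q_used=0 → run C
t=24: queue=[C,D,F,G] q_used=1 → run C
t=25: queue=[C,D,F,G] q_used=2 → run C
t=26: queue=[D,F,G] q_used=0 → run D
t=27: queue=[D,F,G] q_used=1 → run D
t=28: queue=[D,F,G] q_used=2 → run D
t=29: queue=[F,G] q_used=0 → run F
t=30: queue=[F,G] q_used=1 → run F
t=31: queue=[F,G] q_used=2 → run F
t=32: queue=[G] q_used=0 → run G
t=33: queue=[G] q_used=1 → run G
t=34: queue=[G] q_used=2 → run G
t=35: queue=[G] q_used=0 → run G
t=36: (idle)
t=37: (idle)
t=38: (idle)
t=39: (idle)
t=40: (idle)
t=41: (idle)
t=42: (idle)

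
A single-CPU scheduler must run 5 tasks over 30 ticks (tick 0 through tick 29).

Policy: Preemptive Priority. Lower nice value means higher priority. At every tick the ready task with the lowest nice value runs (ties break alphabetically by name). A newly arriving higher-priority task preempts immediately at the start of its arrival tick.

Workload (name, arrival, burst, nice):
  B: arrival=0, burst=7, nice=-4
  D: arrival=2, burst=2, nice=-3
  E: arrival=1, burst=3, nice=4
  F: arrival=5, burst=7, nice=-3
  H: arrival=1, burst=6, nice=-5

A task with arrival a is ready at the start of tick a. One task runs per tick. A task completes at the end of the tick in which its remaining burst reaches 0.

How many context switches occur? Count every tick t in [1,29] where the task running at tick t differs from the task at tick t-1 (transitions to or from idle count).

t=0: ready={B} → run B
t=1: ready={B,E,H} → run H
t=2: ready={B,D,E,H} → run H
t=3: ready={B,D,E,H} → run H
t=4: ready={B,D,E,H} → run H
t=5: ready={B,D,E,F,H} → run H
t=6: ready={B,D,E,F,H} → run H
t=7: ready={B,D,E,F} → run B
t=8: ready={B,D,E,F} → run B
t=9: ready={B,D,E,F} → run B
t=10: ready={B,D,E,F} → run B
t=11: ready={B,D,E,F} → run B
t=12: ready={B,D,E,F} → run B
t=13: ready={D,E,F} → run D
t=14: ready={D,E,F} → run D
t=15: ready={E,F} → run F
t=16: ready={E,F} → run F
t=17: ready={E,F} → run F
t=18: ready={E,F} → run F
t=19: ready={E,F} → run F
t=20: ready={E,F} → run F
t=21: ready={E,F} → run F
t=22: ready={E} → run E
t=23: ready={E} → run E
t=24: ready={E} → run E
t=25: (idle)
t=26: (idle)
t=27: (idle)
t=28: (idle)
t=29: (idle)

context switches = 6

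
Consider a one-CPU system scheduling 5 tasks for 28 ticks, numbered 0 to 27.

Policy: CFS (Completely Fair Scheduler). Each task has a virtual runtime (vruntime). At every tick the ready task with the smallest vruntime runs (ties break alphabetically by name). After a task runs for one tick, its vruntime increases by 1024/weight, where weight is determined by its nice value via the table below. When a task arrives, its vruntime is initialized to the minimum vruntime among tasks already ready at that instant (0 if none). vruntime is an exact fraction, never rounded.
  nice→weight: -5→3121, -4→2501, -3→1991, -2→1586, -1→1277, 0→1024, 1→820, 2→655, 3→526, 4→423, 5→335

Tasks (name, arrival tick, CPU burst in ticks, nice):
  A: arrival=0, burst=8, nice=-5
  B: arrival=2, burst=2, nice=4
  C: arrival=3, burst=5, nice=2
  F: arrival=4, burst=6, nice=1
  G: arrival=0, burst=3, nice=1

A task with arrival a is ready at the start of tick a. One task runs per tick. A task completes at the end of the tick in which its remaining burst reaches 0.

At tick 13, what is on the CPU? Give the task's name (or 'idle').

t=0: vr[A=0 G=0] → run A
t=1: vr[A=1024/3121 G=0] → run G
t=2: vr[A=1024/3121 B=1024/3121 G=256/205] → run A
t=3: vr[A=2048/3121 B=1024/3121 C=1024/3121 G=256/205] → run B
t=4: vr[A=2048/3121 B=3629056/1320183 C=1024/3121 F=1024/3121 G=256/205] → run C
t=5: vr[A=2048/3121 B=3629056/1320183 C=3866624/2044255 F=1024/3121 G=256/205] → run F
t=6: vr[A=2048/3121 B=3629056/1320183 C=3866624/2044255 F=1008896/639805 G=256/205] → run A
t=7: vr[A=3072/3121 B=3629056/1320183 C=3866624/2044255 F=1008896/639805 G=256/205] → run A
t=8: vr[A=4096/3121 B=3629056/1320183 C=3866624/2044255 F=1008896/639805 G=256/205] → run G
t=9: vr[A=4096/3121 B=3629056/1320183 C=3866624/2044255 F=1008896/639805 G=512/205] → run A
t=10: vr[A=5120/3121 B=3629056/1320183 C=3866624/2044255 F=1008896/639805 G=512/205] → run F
t=11: vr[A=5120/3121 B=3629056/1320183 C=3866624/2044255 F=1807872/639805 G=512/205] → run A
t=12: vr[A=6144/3121 B=3629056/1320183 C=3866624/2044255 F=1807872/639805 G=512/205] → run C
t=13: vr[A=6144/3121 B=3629056/1320183 C=7062528/2044255 F=1807872/639805 G=512/205] → run A
t=14: vr[A=7168/3121 B=3629056/1320183 C=7062528/2044255 F=1807872/639805 G=512/205] → run A
t=15: vr[B=3629056/1320183 C=7062528/2044255 F=1807872/639805 G=512/205] → run G
t=16: vr[B=3629056/1320183 C=7062528/2044255 F=1807872/639805] → run B
t=17: vr[C=7062528/2044255 F=1807872/639805] → run F
t=18: vr[C=7062528/2044255 F=2606848/639805] → run C
t=19: vr[C=10258432/2044255 F=2606848/639805] → run F
t=20: vr[C=10258432/2044255 F=3405824/639805] → run C
t=21: vr[C=13454336/2044255 F=3405824/639805] → run F
t=22: vr[C=13454336/2044255 F=840960/127961] → run F
t=23: vr[C=13454336/2044255] → run C
t=24: (idle)
t=25: (idle)
t=26: (idle)
t=27: (idle)

running at tick 13 = A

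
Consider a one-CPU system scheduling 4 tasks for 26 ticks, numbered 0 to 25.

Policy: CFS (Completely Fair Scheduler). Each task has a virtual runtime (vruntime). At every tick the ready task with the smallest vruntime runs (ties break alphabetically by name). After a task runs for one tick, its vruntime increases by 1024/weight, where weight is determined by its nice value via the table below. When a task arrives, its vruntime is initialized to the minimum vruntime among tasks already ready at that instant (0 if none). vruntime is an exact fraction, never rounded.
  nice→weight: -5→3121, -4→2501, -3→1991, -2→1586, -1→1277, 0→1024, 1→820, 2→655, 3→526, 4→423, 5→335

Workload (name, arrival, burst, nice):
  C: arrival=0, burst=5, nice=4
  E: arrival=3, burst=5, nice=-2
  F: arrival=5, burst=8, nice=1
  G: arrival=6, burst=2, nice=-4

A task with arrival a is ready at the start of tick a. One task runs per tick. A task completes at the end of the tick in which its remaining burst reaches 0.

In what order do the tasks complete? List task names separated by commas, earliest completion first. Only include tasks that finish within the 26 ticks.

t=0: vr[C=0] → run C
t=1: vr[C=1024/423] → run C
t=2: vr[C=2048/423] → run C
t=3: vr[C=1024/141 E=1024/141] → run C
t=4: vr[C=4096/423 E=1024/141] → run E
t=5: vr[C=4096/423 E=884224/111813 F=884224/111813] → run E
t=6: vr[C=4096/423 E=956416/111813 F=884224/111813 G=884224/111813] → run F
t=7: vr[C=4096/423 E=956416/111813 F=209890048/22921665 G=884224/111813] → run G
t=8: vr[C=4096/423 E=956416/111813 F=209890048/22921665 G=38130176/4584333] → run G
t=9: vr[C=4096/423 E=956416/111813 F=209890048/22921665] → run E
t=10: vr[C=4096/423 E=1028608/111813 F=209890048/22921665] → run F
t=11: vr[C=4096/423 E=1028608/111813 F=238514176/22921665] → run E
t=12: vr[C=4096/423 E=1100800/111813 F=238514176/22921665] → run C
t=13: vr[E=1100800/111813 F=238514176/22921665] → run E
t=14: vr[F=238514176/22921665] → run F
t=15: vr[F=267138304/22921665] → run F
t=16: vr[F=295762432/22921665] → run F
t=17: vr[F=64877312/4584333] → run F
t=18: vr[F=353010688/22921665] → run F
t=19: vr[F=381634816/22921665] → run F
t=20: (idle)
t=21: (idle)
t=22: (idle)
t=23: (idle)
t=24: (idle)
t=25: (idle)

completion order = G, C, E, F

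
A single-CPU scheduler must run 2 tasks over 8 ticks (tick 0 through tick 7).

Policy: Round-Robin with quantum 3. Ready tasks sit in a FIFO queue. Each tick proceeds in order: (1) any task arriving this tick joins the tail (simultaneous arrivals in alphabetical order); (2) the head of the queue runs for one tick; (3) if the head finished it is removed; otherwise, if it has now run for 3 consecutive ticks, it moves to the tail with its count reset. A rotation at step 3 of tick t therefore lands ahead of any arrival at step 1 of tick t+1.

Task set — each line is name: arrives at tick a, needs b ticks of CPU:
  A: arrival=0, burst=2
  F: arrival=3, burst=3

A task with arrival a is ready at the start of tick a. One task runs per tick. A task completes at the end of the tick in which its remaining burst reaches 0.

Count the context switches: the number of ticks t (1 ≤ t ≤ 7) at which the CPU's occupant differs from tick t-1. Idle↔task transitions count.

t=0: queue=[A] q_used=0 → run A
t=1: queue=[A] q_used=1 → run A
t=2: (idle)
t=3: queue=[F] q_used=0 → run F
t=4: queue=[F] q_used=1 → run F
t=5: queue=[F] q_used=2 → run F
t=6: (idle)
t=7: (idle)

context switches = 3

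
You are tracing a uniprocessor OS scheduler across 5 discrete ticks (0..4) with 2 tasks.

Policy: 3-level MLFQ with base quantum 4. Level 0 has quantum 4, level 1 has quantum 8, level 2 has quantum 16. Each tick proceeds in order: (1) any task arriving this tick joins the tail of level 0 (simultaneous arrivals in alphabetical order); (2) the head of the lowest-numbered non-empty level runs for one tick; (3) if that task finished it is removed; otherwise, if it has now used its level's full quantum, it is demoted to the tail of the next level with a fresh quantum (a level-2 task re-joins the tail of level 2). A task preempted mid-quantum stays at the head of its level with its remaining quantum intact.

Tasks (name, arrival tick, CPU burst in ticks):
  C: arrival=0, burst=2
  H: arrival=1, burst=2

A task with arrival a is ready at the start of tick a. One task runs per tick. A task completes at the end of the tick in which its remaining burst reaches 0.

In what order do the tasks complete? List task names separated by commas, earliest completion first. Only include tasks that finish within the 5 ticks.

t=0: L0/L1/L2 = C/-/- → run C
t=1: L0/L1/L2 = CH/-/- → run C
t=2: L0/L1/L2 = H/-/- → run H
t=3: L0/L1/L2 = H/-/- → run H
t=4: (idle)

completion order = C, H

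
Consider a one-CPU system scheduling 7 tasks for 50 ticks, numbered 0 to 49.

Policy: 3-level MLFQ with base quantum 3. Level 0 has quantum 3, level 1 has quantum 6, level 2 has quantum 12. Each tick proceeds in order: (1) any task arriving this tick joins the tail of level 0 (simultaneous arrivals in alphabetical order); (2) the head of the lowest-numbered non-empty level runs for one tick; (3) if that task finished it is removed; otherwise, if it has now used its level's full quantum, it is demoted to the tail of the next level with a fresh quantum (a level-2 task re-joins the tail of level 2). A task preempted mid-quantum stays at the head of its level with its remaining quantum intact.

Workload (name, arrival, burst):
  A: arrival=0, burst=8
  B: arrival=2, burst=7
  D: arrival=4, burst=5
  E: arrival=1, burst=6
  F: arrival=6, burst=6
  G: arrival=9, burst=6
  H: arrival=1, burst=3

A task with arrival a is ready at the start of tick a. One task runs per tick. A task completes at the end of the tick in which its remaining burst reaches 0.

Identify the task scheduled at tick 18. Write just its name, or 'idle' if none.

running at tick 18 = G

t=0: L0/L1/L2 = A/-/- → run A
t=1: L0/L1/L2 = AEH/-/- → run A
t=2: L0/L1/L2 = AEHB/-/- → run A
t=3: L0/L1/L2 = EHB/A/- → run E
t=4: L0/L1/L2 = EHBD/A/- → run E
t=5: L0/L1/L2 = EHBD/A/- → run E
t=6: L0/L1/L2 = HBDF/AE/- → run H
t=7: L0/L1/L2 = HBDF/AE/- → run H
t=8: L0/L1/L2 = HBDF/AE/- → run H
t=9: L0/L1/L2 = BDFG/AE/- → run B
t=10: L0/L1/L2 = BDFG/AE/- → run B
t=11: L0/L1/L2 = BDFG/AE/- → run B
t=12: L0/L1/L2 = DFG/AEB/- → run D
t=13: L0/L1/L2 = DFG/AEB/- → run D
t=14: L0/L1/L2 = DFG/AEB/- → run D
t=15: L0/L1/L2 = FG/AEBD/- → run F
t=16: L0/L1/L2 = FG/AEBD/- → run F
t=17: L0/L1/L2 = FG/AEBD/- → run F
t=18: L0/L1/L2 = G/AEBDF/- → run G
t=19: L0/L1/L2 = G/AEBDF/- → run G
t=20: L0/L1/L2 = G/AEBDF/- → run G
t=21: L0/L1/L2 = -/AEBDFG/- → run A
t=22: L0/L1/L2 = -/AEBDFG/- → run A
t=23: L0/L1/L2 = -/AEBDFG/- → run A
t=24: L0/L1/L2 = -/AEBDFG/- → run A
t=25: L0/L1/L2 = -/AEBDFG/- → run A
t=26: L0/L1/L2 = -/EBDFG/- → run E
t=27: L0/L1/L2 = -/EBDFG/- → run E
t=28: L0/L1/L2 = -/EBDFG/- → run E
t=29: L0/L1/L2 = -/BDFG/- → run B
t=30: L0/L1/L2 = -/BDFG/- → run B
t=31: L0/L1/L2 = -/BDFG/- → run B
t=32: L0/L1/L2 = -/BDFG/- → run B
t=33: L0/L1/L2 = -/DFG/- → run D
t=34: L0/L1/L2 = -/DFG/- → run D
t=35: L0/L1/L2 = -/FG/- → run F
t=36: L0/L1/L2 = -/FG/- → run F
t=37: L0/L1/L2 = -/FG/- → run F
t=38: L0/L1/L2 = -/G/- → run G
t=39: L0/L1/L2 = -/G/- → run G
t=40: L0/L1/L2 = -/G/- → run G
t=41: (idle)
t=42: (idle)
t=43: (idle)
t=44: (idle)
t=45: (idle)
t=46: (idle)
t=47: (idle)
t=48: (idle)
t=49: (idle)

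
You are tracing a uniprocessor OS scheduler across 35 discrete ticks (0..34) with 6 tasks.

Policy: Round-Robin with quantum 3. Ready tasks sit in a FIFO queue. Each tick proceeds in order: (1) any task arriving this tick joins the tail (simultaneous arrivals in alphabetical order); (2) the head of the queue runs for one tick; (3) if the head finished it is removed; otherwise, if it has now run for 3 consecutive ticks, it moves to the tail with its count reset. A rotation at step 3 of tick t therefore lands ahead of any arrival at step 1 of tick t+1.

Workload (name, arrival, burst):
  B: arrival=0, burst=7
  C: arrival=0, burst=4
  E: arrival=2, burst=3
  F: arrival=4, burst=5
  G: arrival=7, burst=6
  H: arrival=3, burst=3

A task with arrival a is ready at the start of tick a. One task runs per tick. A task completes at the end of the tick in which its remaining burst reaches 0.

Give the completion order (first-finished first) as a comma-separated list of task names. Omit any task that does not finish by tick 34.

t=0: queue=[B,C] q_used=0 → run B
t=1: queue=[B,C] q_used=1 → run B
t=2: queue=[B,C,E] q_used=2 → run B
t=3: queue=[C,E,B,H] q_used=0 → run C
t=4: queue=[C,E,B,H,F] q_used=1 → run C
t=5: queue=[C,E,B,H,F] q_used=2 → run C
t=6: queue=[E,B,H,F,C] q_used=0 → run E
t=7: queue=[E,B,H,F,C,G] q_used=1 → run E
t=8: queue=[E,B,H,F,C,G] q_used=2 → run E
t=9: queue=[B,H,F,C,G] q_used=0 → run B
t=10: queue=[B,H,F,C,G] q_used=1 → run B
t=11: queue=[B,H,F,C,G] q_used=2 → run B
t=12: queue=[H,F,C,G,B] q_used=0 → run H
t=13: queue=[H,F,C,G,B] q_used=1 → run H
t=14: queue=[H,F,C,G,B] q_used=2 → run H
t=15: queue=[F,C,G,B] q_used=0 → run F
t=16: queue=[F,C,G,B] q_used=1 → run F
t=17: queue=[F,C,G,B] q_used=2 → run F
t=18: queue=[C,G,B,F] q_used=0 → run C
t=19: queue=[G,B,F] q_used=0 → run G
t=20: queue=[G,B,F] q_used=1 → run G
t=21: queue=[G,B,F] q_used=2 → run G
t=22: queue=[B,F,G] q_used=0 → run B
t=23: queue=[F,G] q_used=0 → run F
t=24: queue=[F,G] q_used=1 → run F
t=25: queue=[G] q_used=0 → run G
t=26: queue=[G] q_used=1 → run G
t=27: queue=[G] q_used=2 → run G
t=28: (idle)
t=29: (idle)
t=30: (idle)
t=31: (idle)
t=32: (idle)
t=33: (idle)
t=34: (idle)

completion order = E, H, C, B, F, G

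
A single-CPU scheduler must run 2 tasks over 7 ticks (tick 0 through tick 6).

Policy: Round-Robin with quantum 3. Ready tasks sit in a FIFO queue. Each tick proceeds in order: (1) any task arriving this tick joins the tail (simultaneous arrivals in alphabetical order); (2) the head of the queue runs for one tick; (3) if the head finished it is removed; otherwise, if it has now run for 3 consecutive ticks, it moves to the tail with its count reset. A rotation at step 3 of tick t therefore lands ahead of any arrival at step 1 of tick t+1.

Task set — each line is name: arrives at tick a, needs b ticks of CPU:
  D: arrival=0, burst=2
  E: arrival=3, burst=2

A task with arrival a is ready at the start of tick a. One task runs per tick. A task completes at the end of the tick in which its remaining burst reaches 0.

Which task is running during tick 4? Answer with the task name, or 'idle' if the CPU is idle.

running at tick 4 = E

t=0: queue=[D] q_used=0 → run D
t=1: queue=[D] q_used=1 → run D
t=2: (idle)
t=3: queue=[E] q_used=0 → run E
t=4: queue=[E] q_used=1 → run E
t=5: (idle)
t=6: (idle)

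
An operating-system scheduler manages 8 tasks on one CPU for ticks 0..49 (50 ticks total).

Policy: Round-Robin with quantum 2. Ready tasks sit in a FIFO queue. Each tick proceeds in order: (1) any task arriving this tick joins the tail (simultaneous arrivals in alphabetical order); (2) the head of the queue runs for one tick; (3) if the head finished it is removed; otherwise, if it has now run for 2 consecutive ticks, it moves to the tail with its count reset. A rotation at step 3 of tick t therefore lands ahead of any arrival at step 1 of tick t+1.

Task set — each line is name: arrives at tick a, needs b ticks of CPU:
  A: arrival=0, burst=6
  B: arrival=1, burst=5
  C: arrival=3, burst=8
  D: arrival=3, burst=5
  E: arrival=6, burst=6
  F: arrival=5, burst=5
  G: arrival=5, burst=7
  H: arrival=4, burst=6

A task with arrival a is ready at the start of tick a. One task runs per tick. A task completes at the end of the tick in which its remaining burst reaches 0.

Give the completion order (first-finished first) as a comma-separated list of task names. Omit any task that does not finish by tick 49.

t=0: queue=[A] q_used=0 → run A
t=1: queue=[A,B] q_used=1 → run A
t=2: queue=[B,A] q_used=0 → run B
t=3: queue=[B,A,C,D] q_used=1 → run B
t=4: queue=[A,C,D,B,H] q_used=0 → run A
t=5: queue=[A,C,D,B,H,F,G] q_used=1 → run A
t=6: queue=[C,D,B,H,F,G,A,E] q_used=0 → run C
t=7: queue=[C,D,B,H,F,G,A,E] q_used=1 → run C
t=8: queue=[D,B,H,F,G,A,E,C] q_used=0 → run D
t=9: queue=[D,B,H,F,G,A,E,C] q_used=1 → run D
t=10: queue=[B,H,F,G,A,E,C,D] q_used=0 → run B
t=11: queue=[B,H,F,G,A,E,C,D] q_used=1 → run B
t=12: queue=[H,F,G,A,E,C,D,B] q_used=0 → run H
t=13: queue=[H,F,G,A,E,C,D,B] q_used=1 → run H
t=14: queue=[F,G,A,E,C,D,B,H] q_used=0 → run F
t=15: queue=[F,G,A,E,C,D,B,H] q_used=1 → run F
t=16: queue=[G,A,E,C,D,B,H,F] q_used=0 → run G
t=17: queue=[G,A,E,C,D,B,H,F] q_used=1 → run G
t=18: queue=[A,E,C,D,B,H,F,G] q_used=0 → run A
t=19: queue=[A,E,C,D,B,H,F,G] q_used=1 → run A
t=20: queue=[E,C,D,B,H,F,G] q_used=0 → run E
t=21: queue=[E,C,D,B,H,F,G] q_used=1 → run E
t=22: queue=[C,D,B,H,F,G,E] q_used=0 → run C
t=23: queue=[C,D,B,H,F,G,E] q_used=1 → run C
t=24: queue=[D,B,H,F,G,E,C] q_used=0 → run D
t=25: queue=[D,B,H,F,G,E,C] q_used=1 → run D
t=26: queue=[B,H,F,G,E,C,D] q_used=0 → run B
t=27: queue=[H,F,G,E,C,D] q_used=0 → run H
t=28: queue=[H,F,G,E,C,D] q_used=1 → run H
t=29: queue=[F,G,E,C,D,H] q_used=0 → run F
t=30: queue=[F,G,E,C,D,H] q_used=1 → run F
t=31: queue=[G,E,C,D,H,F] q_used=0 → run G
t=32: queue=[G,E,C,D,H,F] q_used=1 → run G
t=33: queue=[E,C,D,H,F,G] q_used=0 → run E
t=34: queue=[E,C,D,H,F,G] q_used=1 → run E
t=35: queue=[C,D,H,F,G,E] q_used=0 → run C
t=36: queue=[C,D,H,F,G,E] q_used=1 → run C
t=37: queue=[D,H,F,G,E,C] q_used=0 → run D
t=38: queue=[H,F,G,E,C] q_used=0 → run H
t=39: queue=[H,F,G,E,C] q_used=1 → run H
t=40: queue=[F,G,E,C] q_used=0 → run F
t=41: queue=[G,E,C] q_used=0 → run G
t=42: queue=[G,E,C] q_used=1 → run G
t=43: queue=[E,C,G] q_used=0 → run E
t=44: queue=[E,C,G] q_used=1 → run E
t=45: queue=[C,G] q_used=0 → run C
t=46: queue=[C,G] q_used=1 → run C
t=47: queue=[G] q_used=0 → run G
t=48: (idle)
t=49: (idle)

completion order = A, B, D, H, F, E, C, G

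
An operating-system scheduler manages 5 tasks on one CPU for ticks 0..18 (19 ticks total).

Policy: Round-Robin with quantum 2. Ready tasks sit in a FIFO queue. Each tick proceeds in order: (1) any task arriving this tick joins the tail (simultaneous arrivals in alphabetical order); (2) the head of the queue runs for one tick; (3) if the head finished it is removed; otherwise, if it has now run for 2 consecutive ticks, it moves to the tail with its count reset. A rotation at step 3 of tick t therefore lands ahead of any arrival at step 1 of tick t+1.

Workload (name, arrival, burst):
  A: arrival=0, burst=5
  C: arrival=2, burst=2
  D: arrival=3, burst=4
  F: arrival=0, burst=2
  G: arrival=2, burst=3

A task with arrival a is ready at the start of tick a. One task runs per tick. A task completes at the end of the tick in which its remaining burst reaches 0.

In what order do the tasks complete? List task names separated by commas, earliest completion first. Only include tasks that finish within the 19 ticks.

t=0: queue=[A,F] q_used=0 → run A
t=1: queue=[A,F] q_used=1 → run A
t=2: queue=[F,A,C,G] q_used=0 → run F
t=3: queue=[F,A,C,G,D] q_used=1 → run F
t=4: queue=[A,C,G,D] q_used=0 → run A
t=5: queue=[A,C,G,D] q_used=1 → run A
t=6: queue=[C,G,D,A] q_used=0 → run C
t=7: queue=[C,G,D,A] q_used=1 → run C
t=8: queue=[G,D,A] q_used=0 → run G
t=9: queue=[G,D,A] q_used=1 → run G
t=10: queue=[D,A,G] q_used=0 → run D
t=11: queue=[D,A,G] q_used=1 → run D
t=12: queue=[A,G,D] q_used=0 → run A
t=13: queue=[G,D] q_used=0 → run G
t=14: queue=[D] q_used=0 → run D
t=15: queue=[D] q_used=1 → run D
t=16: (idle)
t=17: (idle)
t=18: (idle)

completion order = F, C, A, G, D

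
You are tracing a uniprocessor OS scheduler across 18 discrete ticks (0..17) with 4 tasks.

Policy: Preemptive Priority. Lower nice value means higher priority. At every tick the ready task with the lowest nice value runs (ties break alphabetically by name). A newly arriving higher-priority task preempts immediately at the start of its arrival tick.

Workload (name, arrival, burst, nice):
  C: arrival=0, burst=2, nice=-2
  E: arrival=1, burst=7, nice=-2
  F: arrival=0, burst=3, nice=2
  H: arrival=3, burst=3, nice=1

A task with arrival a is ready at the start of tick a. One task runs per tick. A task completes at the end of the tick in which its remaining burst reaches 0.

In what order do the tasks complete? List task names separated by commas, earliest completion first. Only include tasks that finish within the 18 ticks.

completion order = C, E, H, F

t=0: ready={C,F} → run C
t=1: ready={C,E,F} → run C
t=2: ready={E,F} → run E
t=3: ready={E,F,H} → run E
t=4: ready={E,F,H} → run E
t=5: ready={E,F,H} → run E
t=6: ready={E,F,H} → run E
t=7: ready={E,F,H} → run E
t=8: ready={E,F,H} → run E
t=9: ready={F,H} → run H
t=10: ready={F,H} → run H
t=11: ready={F,H} → run H
t=12: ready={F} → run F
t=13: ready={F} → run F
t=14: ready={F} → run F
t=15: (idle)
t=16: (idle)
t=17: (idle)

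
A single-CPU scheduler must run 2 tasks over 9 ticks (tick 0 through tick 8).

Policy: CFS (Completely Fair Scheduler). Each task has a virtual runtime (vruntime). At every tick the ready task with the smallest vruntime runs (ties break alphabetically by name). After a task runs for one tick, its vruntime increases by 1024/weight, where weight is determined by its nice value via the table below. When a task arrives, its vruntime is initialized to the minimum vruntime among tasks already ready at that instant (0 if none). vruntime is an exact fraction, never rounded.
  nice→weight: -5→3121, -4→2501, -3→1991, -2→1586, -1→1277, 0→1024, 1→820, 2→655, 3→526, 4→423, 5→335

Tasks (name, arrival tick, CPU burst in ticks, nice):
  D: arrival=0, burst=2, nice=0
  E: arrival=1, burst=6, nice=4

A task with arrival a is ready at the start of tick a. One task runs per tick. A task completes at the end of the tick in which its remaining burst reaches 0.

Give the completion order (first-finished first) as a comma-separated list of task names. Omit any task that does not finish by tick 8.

completion order = D, E

t=0: vr[D=0] → run D
t=1: vr[D=1 E=1] → run D
t=2: vr[E=1] → run E
t=3: vr[E=1447/423] → run E
t=4: vr[E=2471/423] → run E
t=5: vr[E=1165/141] → run E
t=6: vr[E=4519/423] → run E
t=7: vr[E=5543/423] → run E
t=8: (idle)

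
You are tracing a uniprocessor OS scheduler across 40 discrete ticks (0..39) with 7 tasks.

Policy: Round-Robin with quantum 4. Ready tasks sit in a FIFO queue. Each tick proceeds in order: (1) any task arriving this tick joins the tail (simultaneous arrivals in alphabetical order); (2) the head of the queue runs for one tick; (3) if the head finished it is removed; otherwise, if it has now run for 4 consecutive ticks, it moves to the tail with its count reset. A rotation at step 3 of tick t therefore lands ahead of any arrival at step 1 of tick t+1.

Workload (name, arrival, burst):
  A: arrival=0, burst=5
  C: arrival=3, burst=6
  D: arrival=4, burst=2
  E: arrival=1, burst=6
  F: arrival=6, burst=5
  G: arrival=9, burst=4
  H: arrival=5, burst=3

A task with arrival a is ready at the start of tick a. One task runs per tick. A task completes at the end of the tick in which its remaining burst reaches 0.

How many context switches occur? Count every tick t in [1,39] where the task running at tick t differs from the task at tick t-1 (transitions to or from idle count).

context switches = 11

t=0: queue=[A] q_used=0 → run A
t=1: queue=[A,E] q_used=1 → run A
t=2: queue=[A,E] q_used=2 → run A
t=3: queue=[A,E,C] q_used=3 → run A
t=4: queue=[E,C,A,D] q_used=0 → run E
t=5: queue=[E,C,A,D,H] q_used=1 → run E
t=6: queue=[E,C,A,D,H,F] q_used=2 → run E
t=7: queue=[E,C,A,D,H,F] q_used=3 → run E
t=8: queue=[C,A,D,H,F,E] q_used=0 → run C
t=9: queue=[C,A,D,H,F,E,G] q_used=1 → run C
t=10: queue=[C,A,D,H,F,E,G] q_used=2 → run C
t=11: queue=[C,A,D,H,F,E,G] q_used=3 → run C
t=12: queue=[A,D,H,F,E,G,C] q_used=0 → run A
t=13: queue=[D,H,F,E,G,C] q_used=0 → run D
t=14: queue=[D,H,F,E,G,C] q_used=1 → run D
t=15: queue=[H,F,E,G,C] q_used=0 → run H
t=16: queue=[H,F,E,G,C] q_used=1 → run H
t=17: queue=[H,F,E,G,C] q_used=2 → run H
t=18: queue=[F,E,G,C] q_used=0 → run F
t=19: queue=[F,E,G,C] q_used=1 → run F
t=20: queue=[F,E,G,C] q_used=2 → run F
t=21: queue=[F,E,G,C] q_used=3 → run F
t=22: queue=[E,G,C,F] q_used=0 → run E
t=23: queue=[E,G,C,F] q_used=1 → run E
t=24: queue=[G,C,F] q_used=0 → run G
t=25: queue=[G,C,F] q_used=1 → run G
t=26: queue=[G,C,F] q_used=2 → run G
t=27: queue=[G,C,F] q_used=3 → run G
t=28: queue=[C,F] q_used=0 → run C
t=29: queue=[C,F] q_used=1 → run C
t=30: queue=[F] q_used=0 → run F
t=31: (idle)
t=32: (idle)
t=33: (idle)
t=34: (idle)
t=35: (idle)
t=36: (idle)
t=37: (idle)
t=38: (idle)
t=39: (idle)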